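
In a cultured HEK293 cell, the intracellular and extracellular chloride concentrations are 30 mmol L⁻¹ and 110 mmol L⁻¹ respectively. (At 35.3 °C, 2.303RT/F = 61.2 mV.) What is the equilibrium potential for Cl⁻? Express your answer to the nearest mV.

-35 mV

E = (61.2/z) · log₁₀([Cl⁻]_out/[Cl⁻]_in) with z = -1.
For an anion, dividing by z = -1 reverses the sign.
= (61.2/-1) · log₁₀(110/30) = -61.20 · log₁₀(3.667)
= -61.20 · (0.5643) = -34.53 mV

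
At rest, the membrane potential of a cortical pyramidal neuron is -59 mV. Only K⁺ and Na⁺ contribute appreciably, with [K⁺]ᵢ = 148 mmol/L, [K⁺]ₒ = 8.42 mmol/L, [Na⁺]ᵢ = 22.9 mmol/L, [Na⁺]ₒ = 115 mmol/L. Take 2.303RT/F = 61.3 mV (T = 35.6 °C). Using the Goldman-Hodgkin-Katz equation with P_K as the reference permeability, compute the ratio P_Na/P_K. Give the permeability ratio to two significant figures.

0.069

Let α = P_Na/P_K. GHK: Vm = 61.3·log₁₀[(Kₒ + α·Naₒ)/(Kᵢ + α·Naᵢ)].
10^(Vm/61.3) = 10^(-59.0/61.3) = 0.10902
So 0.10902·(Kᵢ + α·Naᵢ) = Kₒ + α·Naₒ → α = (0.10902·148.0 − 8.42) / (115.0 − 0.10902·22.9)
α = (16.14 − 8.42) / (115.0 − 2.497) = 7.715/112.5 = 0.06858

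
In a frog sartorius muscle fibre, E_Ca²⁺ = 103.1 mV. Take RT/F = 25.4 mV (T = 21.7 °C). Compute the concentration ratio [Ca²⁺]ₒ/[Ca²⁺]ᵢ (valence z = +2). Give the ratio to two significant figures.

ln([out]/[in]) = E·z/(25.4) = 103.1 × 2 / 25.4 = 8.1181
[out]/[in] = e^(8.1181) = 3355

3400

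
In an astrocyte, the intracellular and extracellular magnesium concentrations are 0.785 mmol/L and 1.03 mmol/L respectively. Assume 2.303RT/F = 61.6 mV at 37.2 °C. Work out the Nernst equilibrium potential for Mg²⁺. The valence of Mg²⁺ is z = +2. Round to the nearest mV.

E = (61.6/z) · log₁₀([Mg²⁺]_out/[Mg²⁺]_in) with z = +2.
= (61.6/2) · log₁₀(1.03/0.785) = 30.80 · log₁₀(1.312)
= 30.80 · (0.1180) = 3.63 mV

4 mV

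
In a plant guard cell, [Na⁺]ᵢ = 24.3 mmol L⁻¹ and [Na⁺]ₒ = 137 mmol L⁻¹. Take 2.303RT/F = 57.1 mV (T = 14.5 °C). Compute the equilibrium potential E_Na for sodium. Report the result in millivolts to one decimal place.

E = (57.1/z) · log₁₀([Na⁺]_out/[Na⁺]_in) with z = +1.
= (57.1/1) · log₁₀(137/24.3) = 57.10 · log₁₀(5.638)
= 57.10 · (0.7511) = 42.89 mV

42.9 mV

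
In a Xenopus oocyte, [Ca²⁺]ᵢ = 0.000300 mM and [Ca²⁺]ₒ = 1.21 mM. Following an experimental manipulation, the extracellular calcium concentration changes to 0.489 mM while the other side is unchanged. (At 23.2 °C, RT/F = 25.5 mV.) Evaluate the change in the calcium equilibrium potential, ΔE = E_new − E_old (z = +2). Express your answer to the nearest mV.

-12 mV

E_old = (25.5/2)·ln(1.21/0.000300) = 105.85 mV
E_new = (25.5/2)·ln(0.489/0.000300) = 94.30 mV
ΔE = 94.30 − (105.85) = -11.55 mV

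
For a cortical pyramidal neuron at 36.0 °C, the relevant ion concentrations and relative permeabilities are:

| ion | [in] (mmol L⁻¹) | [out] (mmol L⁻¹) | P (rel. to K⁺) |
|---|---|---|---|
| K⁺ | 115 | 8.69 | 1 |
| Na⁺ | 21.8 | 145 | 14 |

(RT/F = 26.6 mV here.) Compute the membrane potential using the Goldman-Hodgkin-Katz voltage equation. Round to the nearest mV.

Vm = 26.6 · ln[(Σ P·[cation]ₒ + Σ P·[anion]ᵢ) / (Σ P·[cation]ᵢ + Σ P·[anion]ₒ)]
Numerator = 1×8.69 + 14×145 = 2039
Denominator = 1×115 + 14×21.8 = 420.2
Vm = 26.6 · ln(4.8517) = 26.6 × (1.5793) = 42.01 mV

42 mV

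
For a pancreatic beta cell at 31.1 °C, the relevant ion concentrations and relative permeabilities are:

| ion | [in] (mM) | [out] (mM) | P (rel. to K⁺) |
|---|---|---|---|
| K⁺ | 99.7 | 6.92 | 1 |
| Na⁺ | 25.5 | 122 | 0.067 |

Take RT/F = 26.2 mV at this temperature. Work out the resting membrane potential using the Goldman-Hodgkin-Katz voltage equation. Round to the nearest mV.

Vm = 26.2 · ln[(Σ P·[cation]ₒ + Σ P·[anion]ᵢ) / (Σ P·[cation]ᵢ + Σ P·[anion]ₒ)]
Numerator = 1×6.92 + 0.067×122 = 15.09
Denominator = 1×99.7 + 0.067×25.5 = 101.4
Vm = 26.2 · ln(0.14884) = 26.2 × (-1.9049) = -49.91 mV

-50 mV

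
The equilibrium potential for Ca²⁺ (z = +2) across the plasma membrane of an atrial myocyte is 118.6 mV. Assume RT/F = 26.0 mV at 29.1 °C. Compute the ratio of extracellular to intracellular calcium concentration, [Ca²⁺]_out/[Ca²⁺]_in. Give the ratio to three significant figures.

9160

ln([out]/[in]) = E·z/(26.0) = 118.6 × 2 / 26.0 = 9.1231
[out]/[in] = e^(9.1231) = 9164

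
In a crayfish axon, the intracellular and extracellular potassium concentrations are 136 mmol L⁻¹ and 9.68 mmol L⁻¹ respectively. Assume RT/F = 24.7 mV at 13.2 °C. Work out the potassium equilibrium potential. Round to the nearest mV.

-65 mV

E = (24.7/z) · ln([K⁺]_out/[K⁺]_in) with z = +1.
= (24.7/1) · ln(9.68/136) = 24.70 · ln(0.07118)
= 24.70 · (-2.6426) = -65.27 mV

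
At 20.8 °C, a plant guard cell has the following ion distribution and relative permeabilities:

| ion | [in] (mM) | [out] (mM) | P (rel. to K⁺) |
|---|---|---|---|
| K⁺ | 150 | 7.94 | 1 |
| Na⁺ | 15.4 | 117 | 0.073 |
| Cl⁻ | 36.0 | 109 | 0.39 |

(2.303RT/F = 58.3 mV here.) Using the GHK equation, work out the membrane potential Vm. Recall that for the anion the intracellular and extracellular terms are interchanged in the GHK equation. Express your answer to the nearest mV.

-47 mV

Vm = 58.3 · log₁₀[(Σ P·[cation]ₒ + Σ P·[anion]ᵢ) / (Σ P·[cation]ᵢ + Σ P·[anion]ₒ)]
Numerator = 1×7.94 + 0.073×117 + 0.39×36.0 = 30.52
Denominator = 1×150 + 0.073×15.4 + 0.39×109 = 193.6
Vm = 58.3 · log₁₀(0.15762) = 58.3 × (-0.8024) = -46.78 mV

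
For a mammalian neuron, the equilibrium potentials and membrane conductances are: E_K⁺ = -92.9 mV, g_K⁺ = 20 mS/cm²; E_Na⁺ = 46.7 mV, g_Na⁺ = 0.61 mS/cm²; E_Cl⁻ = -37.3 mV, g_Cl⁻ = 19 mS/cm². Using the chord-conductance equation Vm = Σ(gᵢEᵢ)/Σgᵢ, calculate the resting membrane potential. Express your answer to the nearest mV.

Σ gᵢEᵢ = 20·(-92.9) + 0.61·(46.7) + 19·(-37.3) = -2538.21
Σ gᵢ = 20 + 0.61 + 19 = 39.61
Vm = -2538.21 / 39.61 = -64.08 mV

-64 mV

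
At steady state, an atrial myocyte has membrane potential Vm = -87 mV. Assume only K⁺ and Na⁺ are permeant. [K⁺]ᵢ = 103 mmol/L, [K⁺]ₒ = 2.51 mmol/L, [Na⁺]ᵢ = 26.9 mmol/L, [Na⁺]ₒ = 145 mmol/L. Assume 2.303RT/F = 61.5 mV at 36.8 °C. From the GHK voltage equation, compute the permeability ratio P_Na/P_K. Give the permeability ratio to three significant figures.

0.0101

Let α = P_Na/P_K. GHK: Vm = 61.5·log₁₀[(Kₒ + α·Naₒ)/(Kᵢ + α·Naᵢ)].
10^(Vm/61.5) = 10^(-87.0/61.5) = 0.038492
So 0.038492·(Kᵢ + α·Naᵢ) = Kₒ + α·Naₒ → α = (0.038492·103.0 − 2.51) / (145.0 − 0.038492·26.9)
α = (3.965 − 2.51) / (145.0 − 1.035) = 1.455/144 = 0.0101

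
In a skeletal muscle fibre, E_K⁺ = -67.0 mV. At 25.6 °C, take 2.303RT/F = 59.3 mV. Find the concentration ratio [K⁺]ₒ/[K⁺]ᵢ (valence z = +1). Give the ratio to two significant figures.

0.074

log₁₀([out]/[in]) = E·z/(59.3) = -67.0 × 1 / 59.3 = -1.1298
[out]/[in] = 10^(-1.1298) = 0.07416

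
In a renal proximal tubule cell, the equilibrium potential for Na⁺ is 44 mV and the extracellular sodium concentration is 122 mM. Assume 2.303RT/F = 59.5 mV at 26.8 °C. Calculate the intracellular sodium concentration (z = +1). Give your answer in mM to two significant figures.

Nernst: E = (59.5/1) · log₁₀([out]/[in]), so log₁₀([out]/[in]) = 44.0 × 1 / 59.5 = 0.7395.
[out]/[in] = 10^(0.7395) = 5.489.
[in] = 122 / 5.489 = 22.23 mM.

22 mM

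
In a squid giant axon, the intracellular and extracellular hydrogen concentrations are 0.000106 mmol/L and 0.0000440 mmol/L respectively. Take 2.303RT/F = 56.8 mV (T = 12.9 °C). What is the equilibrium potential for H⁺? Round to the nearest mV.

-22 mV

E = (56.8/z) · log₁₀([H⁺]_out/[H⁺]_in) with z = +1.
= (56.8/1) · log₁₀(0.0000440/0.000106) = 56.80 · log₁₀(0.4151)
= 56.80 · (-0.3819) = -21.69 mV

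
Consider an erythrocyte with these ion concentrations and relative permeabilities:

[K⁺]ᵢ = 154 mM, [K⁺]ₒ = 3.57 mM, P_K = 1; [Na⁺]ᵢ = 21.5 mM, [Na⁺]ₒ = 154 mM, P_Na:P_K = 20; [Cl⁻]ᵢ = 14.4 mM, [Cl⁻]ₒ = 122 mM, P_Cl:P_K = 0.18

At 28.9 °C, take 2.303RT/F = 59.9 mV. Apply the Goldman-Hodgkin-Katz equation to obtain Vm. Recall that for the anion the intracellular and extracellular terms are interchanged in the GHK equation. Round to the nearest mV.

Vm = 59.9 · log₁₀[(Σ P·[cation]ₒ + Σ P·[anion]ᵢ) / (Σ P·[cation]ᵢ + Σ P·[anion]ₒ)]
Numerator = 1×3.57 + 20×154 + 0.18×14.4 = 3086
Denominator = 1×154 + 20×21.5 + 0.18×122 = 606
Vm = 59.9 · log₁₀(5.093) = 59.9 × (0.7070) = 42.35 mV

42 mV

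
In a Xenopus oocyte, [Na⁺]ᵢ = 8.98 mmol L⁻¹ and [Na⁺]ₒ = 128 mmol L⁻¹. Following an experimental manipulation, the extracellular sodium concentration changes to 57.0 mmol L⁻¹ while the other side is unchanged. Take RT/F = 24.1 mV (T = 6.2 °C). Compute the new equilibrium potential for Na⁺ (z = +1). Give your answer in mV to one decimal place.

44.5 mV

After the shift: [Na⁺]_out = 57.0, [Na⁺]_in = 8.98 mmol L⁻¹.
E_new = (24.1/1)·ln(57.0/8.98) = 24.10 · (1.8481) = 44.54 mV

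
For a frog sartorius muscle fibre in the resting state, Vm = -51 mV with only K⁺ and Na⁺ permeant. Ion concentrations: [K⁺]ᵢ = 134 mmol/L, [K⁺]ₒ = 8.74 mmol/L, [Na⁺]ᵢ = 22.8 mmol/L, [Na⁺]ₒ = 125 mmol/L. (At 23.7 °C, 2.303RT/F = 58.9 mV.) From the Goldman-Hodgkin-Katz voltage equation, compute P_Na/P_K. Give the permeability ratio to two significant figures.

0.078

Let α = P_Na/P_K. GHK: Vm = 58.9·log₁₀[(Kₒ + α·Naₒ)/(Kᵢ + α·Naᵢ)].
10^(Vm/58.9) = 10^(-51.0/58.9) = 0.13618
So 0.13618·(Kᵢ + α·Naᵢ) = Kₒ + α·Naₒ → α = (0.13618·134.0 − 8.74) / (125.0 − 0.13618·22.8)
α = (18.25 − 8.74) / (125.0 − 3.105) = 9.509/121.9 = 0.07801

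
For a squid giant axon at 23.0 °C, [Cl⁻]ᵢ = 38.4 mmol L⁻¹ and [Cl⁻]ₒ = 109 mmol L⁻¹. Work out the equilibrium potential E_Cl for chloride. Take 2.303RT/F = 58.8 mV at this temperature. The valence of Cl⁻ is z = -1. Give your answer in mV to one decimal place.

E = (58.8/z) · log₁₀([Cl⁻]_out/[Cl⁻]_in) with z = -1.
For an anion, dividing by z = -1 reverses the sign.
= (58.8/-1) · log₁₀(109/38.4) = -58.80 · log₁₀(2.839)
= -58.80 · (0.4531) = -26.64 mV

-26.6 mV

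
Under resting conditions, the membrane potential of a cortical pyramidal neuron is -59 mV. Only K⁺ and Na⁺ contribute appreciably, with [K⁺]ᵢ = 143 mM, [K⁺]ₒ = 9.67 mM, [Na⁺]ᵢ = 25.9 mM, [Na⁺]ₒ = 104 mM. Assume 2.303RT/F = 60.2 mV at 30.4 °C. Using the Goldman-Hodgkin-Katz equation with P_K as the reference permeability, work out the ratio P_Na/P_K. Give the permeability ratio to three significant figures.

Let α = P_Na/P_K. GHK: Vm = 60.2·log₁₀[(Kₒ + α·Naₒ)/(Kᵢ + α·Naᵢ)].
10^(Vm/60.2) = 10^(-59.0/60.2) = 0.1047
So 0.1047·(Kᵢ + α·Naᵢ) = Kₒ + α·Naₒ → α = (0.1047·143.0 − 9.67) / (104.0 − 0.1047·25.9)
α = (14.97 − 9.67) / (104.0 − 2.712) = 5.302/101.3 = 0.05234

0.0523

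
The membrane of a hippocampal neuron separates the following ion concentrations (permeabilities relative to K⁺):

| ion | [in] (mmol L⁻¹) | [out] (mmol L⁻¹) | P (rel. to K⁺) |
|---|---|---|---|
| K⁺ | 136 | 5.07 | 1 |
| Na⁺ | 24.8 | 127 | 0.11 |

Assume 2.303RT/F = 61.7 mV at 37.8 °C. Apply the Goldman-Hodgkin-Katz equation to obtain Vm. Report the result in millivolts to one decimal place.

-53.2 mV

Vm = 61.7 · log₁₀[(Σ P·[cation]ₒ + Σ P·[anion]ᵢ) / (Σ P·[cation]ᵢ + Σ P·[anion]ₒ)]
Numerator = 1×5.07 + 0.11×127 = 19.04
Denominator = 1×136 + 0.11×24.8 = 138.7
Vm = 61.7 · log₁₀(0.13725) = 61.7 × (-0.8625) = -53.22 mV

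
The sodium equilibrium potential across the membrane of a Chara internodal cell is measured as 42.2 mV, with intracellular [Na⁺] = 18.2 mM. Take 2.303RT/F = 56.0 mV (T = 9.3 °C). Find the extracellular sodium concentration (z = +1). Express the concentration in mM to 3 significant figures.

Nernst: E = (56.0/1) · log₁₀([out]/[in]), so log₁₀([out]/[in]) = 42.2 × 1 / 56.0 = 0.7536.
[out]/[in] = 10^(0.7536) = 5.67.
[out] = 5.67 × 18.2 = 103.2 mM.

103 mM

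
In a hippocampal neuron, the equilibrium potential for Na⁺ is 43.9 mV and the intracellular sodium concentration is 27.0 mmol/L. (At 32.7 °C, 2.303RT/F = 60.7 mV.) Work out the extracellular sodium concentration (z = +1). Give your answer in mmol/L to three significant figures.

Nernst: E = (60.7/1) · log₁₀([out]/[in]), so log₁₀([out]/[in]) = 43.9 × 1 / 60.7 = 0.7232.
[out]/[in] = 10^(0.7232) = 5.287.
[out] = 5.287 × 27.0 = 142.8 mmol/L.

143 mmol/L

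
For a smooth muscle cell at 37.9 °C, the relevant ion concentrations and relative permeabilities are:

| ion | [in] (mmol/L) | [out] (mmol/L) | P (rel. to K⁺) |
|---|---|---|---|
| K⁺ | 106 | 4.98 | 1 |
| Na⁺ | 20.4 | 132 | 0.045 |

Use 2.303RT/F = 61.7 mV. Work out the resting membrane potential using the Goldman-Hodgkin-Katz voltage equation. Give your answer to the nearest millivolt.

-61 mV

Vm = 61.7 · log₁₀[(Σ P·[cation]ₒ + Σ P·[anion]ᵢ) / (Σ P·[cation]ᵢ + Σ P·[anion]ₒ)]
Numerator = 1×4.98 + 0.045×132 = 10.92
Denominator = 1×106 + 0.045×20.4 = 106.9
Vm = 61.7 · log₁₀(0.10213) = 61.7 × (-0.9908) = -61.13 mV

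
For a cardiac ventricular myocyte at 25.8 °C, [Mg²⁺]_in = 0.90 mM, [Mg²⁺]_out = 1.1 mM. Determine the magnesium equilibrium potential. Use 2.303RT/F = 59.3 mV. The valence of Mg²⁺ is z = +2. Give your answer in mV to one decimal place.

E = (59.3/z) · log₁₀([Mg²⁺]_out/[Mg²⁺]_in) with z = +2.
= (59.3/2) · log₁₀(1.1/0.90) = 29.65 · log₁₀(1.222)
= 29.65 · (0.0872) = 2.58 mV

2.6 mV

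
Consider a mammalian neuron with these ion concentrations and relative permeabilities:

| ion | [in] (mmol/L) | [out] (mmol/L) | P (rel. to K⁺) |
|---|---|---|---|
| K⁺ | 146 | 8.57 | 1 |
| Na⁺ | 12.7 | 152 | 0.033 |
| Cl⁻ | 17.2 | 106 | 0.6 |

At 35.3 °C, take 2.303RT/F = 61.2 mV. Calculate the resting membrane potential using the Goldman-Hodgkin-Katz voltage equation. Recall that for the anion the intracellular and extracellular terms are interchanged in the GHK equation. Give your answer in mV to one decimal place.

Vm = 61.2 · log₁₀[(Σ P·[cation]ₒ + Σ P·[anion]ᵢ) / (Σ P·[cation]ᵢ + Σ P·[anion]ₒ)]
Numerator = 1×8.57 + 0.033×152 + 0.6×17.2 = 23.91
Denominator = 1×146 + 0.033×12.7 + 0.6×106 = 210
Vm = 61.2 · log₁₀(0.11383) = 61.2 × (-0.9438) = -57.76 mV

-57.8 mV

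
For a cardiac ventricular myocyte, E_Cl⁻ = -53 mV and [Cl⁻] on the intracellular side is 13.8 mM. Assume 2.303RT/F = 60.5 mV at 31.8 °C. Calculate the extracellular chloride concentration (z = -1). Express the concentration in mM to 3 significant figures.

104 mM

Nernst: E = (60.5/-1) · log₁₀([out]/[in]), so log₁₀([out]/[in]) = -53.0 × -1 / 60.5 = 0.8760.
[out]/[in] = 10^(0.8760) = 7.517.
[out] = 7.517 × 13.8 = 103.7 mM.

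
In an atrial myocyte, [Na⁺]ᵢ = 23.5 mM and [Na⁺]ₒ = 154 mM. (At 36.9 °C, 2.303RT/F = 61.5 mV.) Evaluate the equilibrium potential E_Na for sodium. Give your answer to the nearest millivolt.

E = (61.5/z) · log₁₀([Na⁺]_out/[Na⁺]_in) with z = +1.
= (61.5/1) · log₁₀(154/23.5) = 61.50 · log₁₀(6.553)
= 61.50 · (0.8165) = 50.21 mV

50 mV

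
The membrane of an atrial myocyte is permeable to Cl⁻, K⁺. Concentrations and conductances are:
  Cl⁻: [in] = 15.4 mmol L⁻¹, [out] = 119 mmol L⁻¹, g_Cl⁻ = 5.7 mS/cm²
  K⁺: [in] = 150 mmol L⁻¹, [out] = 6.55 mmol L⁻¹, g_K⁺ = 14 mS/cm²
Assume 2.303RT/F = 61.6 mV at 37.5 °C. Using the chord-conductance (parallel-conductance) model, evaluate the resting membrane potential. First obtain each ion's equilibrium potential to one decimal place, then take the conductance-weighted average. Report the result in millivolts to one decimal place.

-75.4 mV

E_Cl⁻ = (61.6/-1)·log₁₀(119/15.4) = -54.7 mV
E_K⁺ = (61.6/1)·log₁₀(6.55/150) = -83.8 mV
Vm = (Σ gᵢEᵢ)/(Σ gᵢ) = (5.7·-54.7 + 14·-83.8) / (5.7 + 14)
= -1484.99 / 19.7 = -75.38 mV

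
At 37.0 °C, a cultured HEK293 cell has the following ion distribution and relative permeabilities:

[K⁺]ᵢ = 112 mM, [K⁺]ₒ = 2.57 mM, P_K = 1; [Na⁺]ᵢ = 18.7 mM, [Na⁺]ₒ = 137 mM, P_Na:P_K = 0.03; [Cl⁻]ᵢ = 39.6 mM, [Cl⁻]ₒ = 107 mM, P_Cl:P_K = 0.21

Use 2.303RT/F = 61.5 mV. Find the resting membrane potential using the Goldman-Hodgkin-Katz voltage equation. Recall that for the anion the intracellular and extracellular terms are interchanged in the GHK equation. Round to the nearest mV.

Vm = 61.5 · log₁₀[(Σ P·[cation]ₒ + Σ P·[anion]ᵢ) / (Σ P·[cation]ᵢ + Σ P·[anion]ₒ)]
Numerator = 1×2.57 + 0.03×137 + 0.21×39.6 = 15
Denominator = 1×112 + 0.03×18.7 + 0.21×107 = 135
Vm = 61.5 · log₁₀(0.11106) = 61.5 × (-0.9545) = -58.70 mV

-59 mV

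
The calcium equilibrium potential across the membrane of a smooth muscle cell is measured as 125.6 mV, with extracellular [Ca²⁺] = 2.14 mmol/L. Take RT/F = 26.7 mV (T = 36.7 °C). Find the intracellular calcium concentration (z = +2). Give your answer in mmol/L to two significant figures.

Nernst: E = (26.7/2) · ln([out]/[in]), so ln([out]/[in]) = 125.6 × 2 / 26.7 = 9.4082.
[out]/[in] = e^(9.4082) = 1.219e+04.
[in] = 2.14 / 1.219e+04 = 0.0001756 mmol/L.

0.00018 mmol/L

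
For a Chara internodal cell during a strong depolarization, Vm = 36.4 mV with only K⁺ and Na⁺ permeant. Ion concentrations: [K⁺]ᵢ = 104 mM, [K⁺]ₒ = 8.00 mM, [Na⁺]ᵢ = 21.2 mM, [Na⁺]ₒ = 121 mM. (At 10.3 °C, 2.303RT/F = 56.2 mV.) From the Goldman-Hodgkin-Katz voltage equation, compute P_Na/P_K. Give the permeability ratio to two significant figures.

Let α = P_Na/P_K. GHK: Vm = 56.2·log₁₀[(Kₒ + α·Naₒ)/(Kᵢ + α·Naᵢ)].
10^(Vm/56.2) = 10^(36.4/56.2) = 4.4431
So 4.4431·(Kᵢ + α·Naᵢ) = Kₒ + α·Naₒ → α = (4.4431·104.0 − 8.0) / (121.0 − 4.4431·21.2)
α = (462.1 − 8.0) / (121.0 − 94.19) = 454.1/26.81 = 16.94

17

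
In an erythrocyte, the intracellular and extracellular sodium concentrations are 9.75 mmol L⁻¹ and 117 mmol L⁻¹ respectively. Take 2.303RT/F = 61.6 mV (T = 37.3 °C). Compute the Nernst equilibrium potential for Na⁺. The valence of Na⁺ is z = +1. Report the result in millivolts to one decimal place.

66.5 mV

E = (61.6/z) · log₁₀([Na⁺]_out/[Na⁺]_in) with z = +1.
= (61.6/1) · log₁₀(117/9.75) = 61.60 · log₁₀(12)
= 61.60 · (1.0792) = 66.48 mV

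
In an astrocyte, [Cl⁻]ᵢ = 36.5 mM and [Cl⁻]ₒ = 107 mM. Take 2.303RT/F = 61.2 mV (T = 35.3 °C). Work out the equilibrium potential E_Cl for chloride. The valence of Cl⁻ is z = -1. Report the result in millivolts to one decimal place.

-28.6 mV

E = (61.2/z) · log₁₀([Cl⁻]_out/[Cl⁻]_in) with z = -1.
For an anion, dividing by z = -1 reverses the sign.
= (61.2/-1) · log₁₀(107/36.5) = -61.20 · log₁₀(2.932)
= -61.20 · (0.4671) = -28.59 mV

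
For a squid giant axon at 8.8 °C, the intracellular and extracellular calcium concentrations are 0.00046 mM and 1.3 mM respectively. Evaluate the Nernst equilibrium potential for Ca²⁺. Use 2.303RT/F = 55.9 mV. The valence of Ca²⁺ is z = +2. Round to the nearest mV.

96 mV

E = (55.9/z) · log₁₀([Ca²⁺]_out/[Ca²⁺]_in) with z = +2.
= (55.9/2) · log₁₀(1.3/0.00046) = 27.95 · log₁₀(2826)
= 27.95 · (3.4512) = 96.46 mV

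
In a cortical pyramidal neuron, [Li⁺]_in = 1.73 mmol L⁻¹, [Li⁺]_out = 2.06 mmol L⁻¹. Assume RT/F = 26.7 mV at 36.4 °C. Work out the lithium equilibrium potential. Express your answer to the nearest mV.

5 mV

E = (26.7/z) · ln([Li⁺]_out/[Li⁺]_in) with z = +1.
= (26.7/1) · ln(2.06/1.73) = 26.70 · ln(1.191)
= 26.70 · (0.1746) = 4.66 mV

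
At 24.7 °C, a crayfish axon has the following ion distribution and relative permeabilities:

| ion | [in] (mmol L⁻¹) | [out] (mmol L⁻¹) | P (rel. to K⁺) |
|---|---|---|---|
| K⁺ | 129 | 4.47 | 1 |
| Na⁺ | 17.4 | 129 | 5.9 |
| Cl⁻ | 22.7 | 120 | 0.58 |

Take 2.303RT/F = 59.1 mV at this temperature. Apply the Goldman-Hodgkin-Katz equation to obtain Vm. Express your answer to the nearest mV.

24 mV

Vm = 59.1 · log₁₀[(Σ P·[cation]ₒ + Σ P·[anion]ᵢ) / (Σ P·[cation]ᵢ + Σ P·[anion]ₒ)]
Numerator = 1×4.47 + 5.9×129 + 0.58×22.7 = 778.7
Denominator = 1×129 + 5.9×17.4 + 0.58×120 = 301.3
Vm = 59.1 · log₁₀(2.5849) = 59.1 × (0.4124) = 24.38 mV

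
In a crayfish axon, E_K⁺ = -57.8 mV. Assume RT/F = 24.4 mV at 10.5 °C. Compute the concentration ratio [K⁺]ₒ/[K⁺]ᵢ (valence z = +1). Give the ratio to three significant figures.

0.0936

ln([out]/[in]) = E·z/(24.4) = -57.8 × 1 / 24.4 = -2.3689
[out]/[in] = e^(-2.3689) = 0.09359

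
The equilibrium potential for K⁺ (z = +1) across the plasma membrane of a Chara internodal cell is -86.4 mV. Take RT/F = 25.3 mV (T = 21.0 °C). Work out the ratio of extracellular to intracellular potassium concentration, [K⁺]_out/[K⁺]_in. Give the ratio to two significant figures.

ln([out]/[in]) = E·z/(25.3) = -86.4 × 1 / 25.3 = -3.4150
[out]/[in] = e^(-3.4150) = 0.03288

0.033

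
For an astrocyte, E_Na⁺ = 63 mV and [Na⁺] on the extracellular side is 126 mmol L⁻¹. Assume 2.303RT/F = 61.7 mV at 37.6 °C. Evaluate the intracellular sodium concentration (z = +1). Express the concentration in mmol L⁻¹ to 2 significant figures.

12 mmol L⁻¹

Nernst: E = (61.7/1) · log₁₀([out]/[in]), so log₁₀([out]/[in]) = 63.0 × 1 / 61.7 = 1.0211.
[out]/[in] = 10^(1.0211) = 10.5.
[in] = 126 / 10.5 = 12 mmol L⁻¹.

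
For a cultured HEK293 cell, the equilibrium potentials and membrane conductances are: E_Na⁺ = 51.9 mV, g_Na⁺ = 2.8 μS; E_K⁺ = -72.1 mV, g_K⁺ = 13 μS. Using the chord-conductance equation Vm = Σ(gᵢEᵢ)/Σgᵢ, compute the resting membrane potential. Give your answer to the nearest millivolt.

Σ gᵢEᵢ = 2.8·(51.9) + 13·(-72.1) = -791.98
Σ gᵢ = 2.8 + 13 = 15.8
Vm = -791.98 / 15.8 = -50.13 mV

-50 mV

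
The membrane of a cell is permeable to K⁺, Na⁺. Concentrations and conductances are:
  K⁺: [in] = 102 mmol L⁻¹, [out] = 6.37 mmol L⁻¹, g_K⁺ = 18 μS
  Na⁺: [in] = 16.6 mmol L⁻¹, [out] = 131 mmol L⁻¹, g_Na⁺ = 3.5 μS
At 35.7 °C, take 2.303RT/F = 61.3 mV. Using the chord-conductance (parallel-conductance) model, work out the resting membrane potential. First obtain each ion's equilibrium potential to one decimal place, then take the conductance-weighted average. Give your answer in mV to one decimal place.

E_K⁺ = (61.3/1)·log₁₀(6.37/102) = -73.8 mV
E_Na⁺ = (61.3/1)·log₁₀(131/16.6) = 55.0 mV
Vm = (Σ gᵢEᵢ)/(Σ gᵢ) = (18·-73.8 + 3.5·55.0) / (18 + 3.5)
= -1135.90 / 21.5 = -52.83 mV

-52.8 mV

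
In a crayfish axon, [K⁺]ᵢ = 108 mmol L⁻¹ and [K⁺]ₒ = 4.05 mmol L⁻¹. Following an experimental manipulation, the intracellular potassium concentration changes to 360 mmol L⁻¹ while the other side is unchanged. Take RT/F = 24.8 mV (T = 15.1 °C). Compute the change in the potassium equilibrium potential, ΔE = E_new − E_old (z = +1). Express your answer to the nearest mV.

E_old = (24.8/1)·ln(4.05/108) = -81.43 mV
E_new = (24.8/1)·ln(4.05/360) = -111.29 mV
ΔE = -111.29 − (-81.43) = -29.86 mV

-30 mV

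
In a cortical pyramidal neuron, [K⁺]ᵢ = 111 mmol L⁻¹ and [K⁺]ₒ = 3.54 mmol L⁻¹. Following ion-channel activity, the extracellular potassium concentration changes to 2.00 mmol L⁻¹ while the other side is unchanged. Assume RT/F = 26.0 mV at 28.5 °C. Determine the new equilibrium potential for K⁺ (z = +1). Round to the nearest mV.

After the shift: [K⁺]_out = 2.00, [K⁺]_in = 111 mmol L⁻¹.
E_new = (26.0/1)·ln(2.00/111) = 26.00 · (-4.0164) = -104.43 mV

-104 mV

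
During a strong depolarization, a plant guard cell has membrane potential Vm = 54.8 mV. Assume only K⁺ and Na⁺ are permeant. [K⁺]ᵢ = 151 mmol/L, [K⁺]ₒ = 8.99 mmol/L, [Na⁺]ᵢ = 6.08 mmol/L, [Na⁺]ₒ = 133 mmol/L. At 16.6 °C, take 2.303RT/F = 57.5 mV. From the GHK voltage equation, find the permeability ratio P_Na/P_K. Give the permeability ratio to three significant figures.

17.2

Let α = P_Na/P_K. GHK: Vm = 57.5·log₁₀[(Kₒ + α·Naₒ)/(Kᵢ + α·Naᵢ)].
10^(Vm/57.5) = 10^(54.8/57.5) = 8.9752
So 8.9752·(Kᵢ + α·Naᵢ) = Kₒ + α·Naₒ → α = (8.9752·151.0 − 8.99) / (133.0 − 8.9752·6.08)
α = (1355 − 8.99) / (133.0 − 54.57) = 1346/78.43 = 17.16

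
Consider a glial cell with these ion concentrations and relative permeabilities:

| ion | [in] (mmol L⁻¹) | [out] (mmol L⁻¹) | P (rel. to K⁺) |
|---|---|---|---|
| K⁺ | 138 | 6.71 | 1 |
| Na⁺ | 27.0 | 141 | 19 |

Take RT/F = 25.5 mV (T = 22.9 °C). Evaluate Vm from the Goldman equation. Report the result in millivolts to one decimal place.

Vm = 25.5 · ln[(Σ P·[cation]ₒ + Σ P·[anion]ᵢ) / (Σ P·[cation]ᵢ + Σ P·[anion]ₒ)]
Numerator = 1×6.71 + 19×141 = 2686
Denominator = 1×138 + 19×27.0 = 651
Vm = 25.5 · ln(4.1255) = 25.5 × (1.4172) = 36.14 mV

36.1 mV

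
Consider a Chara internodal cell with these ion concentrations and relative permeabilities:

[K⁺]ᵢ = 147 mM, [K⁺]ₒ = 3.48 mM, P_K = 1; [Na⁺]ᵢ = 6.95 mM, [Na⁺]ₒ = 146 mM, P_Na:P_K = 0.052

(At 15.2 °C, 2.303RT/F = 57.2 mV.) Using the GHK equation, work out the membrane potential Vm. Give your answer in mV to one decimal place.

Vm = 57.2 · log₁₀[(Σ P·[cation]ₒ + Σ P·[anion]ᵢ) / (Σ P·[cation]ᵢ + Σ P·[anion]ₒ)]
Numerator = 1×3.48 + 0.052×146 = 11.07
Denominator = 1×147 + 0.052×6.95 = 147.4
Vm = 57.2 · log₁₀(0.075135) = 57.2 × (-1.1242) = -64.30 mV

-64.3 mV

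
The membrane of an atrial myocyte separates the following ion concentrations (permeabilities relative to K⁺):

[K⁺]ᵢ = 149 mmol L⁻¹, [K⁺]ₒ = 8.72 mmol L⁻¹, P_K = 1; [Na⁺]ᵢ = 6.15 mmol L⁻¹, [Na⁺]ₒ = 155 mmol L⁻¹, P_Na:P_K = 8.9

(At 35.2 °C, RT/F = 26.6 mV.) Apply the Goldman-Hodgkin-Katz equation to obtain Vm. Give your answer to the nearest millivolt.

51 mV

Vm = 26.6 · ln[(Σ P·[cation]ₒ + Σ P·[anion]ᵢ) / (Σ P·[cation]ᵢ + Σ P·[anion]ₒ)]
Numerator = 1×8.72 + 8.9×155 = 1388
Denominator = 1×149 + 8.9×6.15 = 203.7
Vm = 26.6 · ln(6.8139) = 26.6 × (1.9190) = 51.04 mV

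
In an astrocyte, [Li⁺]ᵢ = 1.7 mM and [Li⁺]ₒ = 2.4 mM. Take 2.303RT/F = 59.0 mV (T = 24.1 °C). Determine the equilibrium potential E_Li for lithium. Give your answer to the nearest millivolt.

E = (59.0/z) · log₁₀([Li⁺]_out/[Li⁺]_in) with z = +1.
= (59.0/1) · log₁₀(2.4/1.7) = 59.00 · log₁₀(1.412)
= 59.00 · (0.1498) = 8.84 mV

9 mV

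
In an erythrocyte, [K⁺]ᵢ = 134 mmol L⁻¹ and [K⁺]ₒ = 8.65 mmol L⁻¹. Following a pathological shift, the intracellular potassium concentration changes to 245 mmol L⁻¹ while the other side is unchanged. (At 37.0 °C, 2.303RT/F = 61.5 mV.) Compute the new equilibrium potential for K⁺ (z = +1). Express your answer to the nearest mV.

-89 mV

After the shift: [K⁺]_out = 8.65, [K⁺]_in = 245 mmol L⁻¹.
E_new = (61.5/1)·log₁₀(8.65/245) = 61.50 · (-1.4521) = -89.31 mV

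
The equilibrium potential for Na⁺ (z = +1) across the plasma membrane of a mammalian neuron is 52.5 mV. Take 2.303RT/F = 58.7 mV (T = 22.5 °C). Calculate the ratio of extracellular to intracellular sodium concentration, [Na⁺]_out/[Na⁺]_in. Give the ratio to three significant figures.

7.84

log₁₀([out]/[in]) = E·z/(58.7) = 52.5 × 1 / 58.7 = 0.8944
[out]/[in] = 10^(0.8944) = 7.841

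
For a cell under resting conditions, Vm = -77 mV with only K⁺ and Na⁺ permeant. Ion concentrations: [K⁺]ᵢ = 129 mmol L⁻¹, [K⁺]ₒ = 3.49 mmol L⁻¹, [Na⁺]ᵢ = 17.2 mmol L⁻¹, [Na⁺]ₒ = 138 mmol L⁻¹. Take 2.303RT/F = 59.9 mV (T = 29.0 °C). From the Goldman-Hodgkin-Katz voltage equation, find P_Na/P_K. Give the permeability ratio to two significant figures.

Let α = P_Na/P_K. GHK: Vm = 59.9·log₁₀[(Kₒ + α·Naₒ)/(Kᵢ + α·Naᵢ)].
10^(Vm/59.9) = 10^(-77.0/59.9) = 0.051823
So 0.051823·(Kᵢ + α·Naᵢ) = Kₒ + α·Naₒ → α = (0.051823·129.0 − 3.49) / (138.0 − 0.051823·17.2)
α = (6.685 − 3.49) / (138.0 − 0.8914) = 3.195/137.1 = 0.0233

0.023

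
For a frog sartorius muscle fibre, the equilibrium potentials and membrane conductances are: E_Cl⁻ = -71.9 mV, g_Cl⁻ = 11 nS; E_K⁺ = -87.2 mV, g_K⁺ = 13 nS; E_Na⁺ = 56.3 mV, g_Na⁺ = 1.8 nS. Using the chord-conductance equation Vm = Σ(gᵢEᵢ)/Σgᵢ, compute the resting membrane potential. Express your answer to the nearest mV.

Σ gᵢEᵢ = 11·(-71.9) + 13·(-87.2) + 1.8·(56.3) = -1823.16
Σ gᵢ = 11 + 13 + 1.8 = 25.8
Vm = -1823.16 / 25.8 = -70.67 mV

-71 mV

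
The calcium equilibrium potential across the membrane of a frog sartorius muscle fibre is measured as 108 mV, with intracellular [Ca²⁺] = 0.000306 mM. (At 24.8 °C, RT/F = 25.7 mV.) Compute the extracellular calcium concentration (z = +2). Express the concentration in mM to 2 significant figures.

1.4 mM

Nernst: E = (25.7/2) · ln([out]/[in]), so ln([out]/[in]) = 108.0 × 2 / 25.7 = 8.4047.
[out]/[in] = e^(8.4047) = 4468.
[out] = 4468 × 0.000306 = 1.367 mM.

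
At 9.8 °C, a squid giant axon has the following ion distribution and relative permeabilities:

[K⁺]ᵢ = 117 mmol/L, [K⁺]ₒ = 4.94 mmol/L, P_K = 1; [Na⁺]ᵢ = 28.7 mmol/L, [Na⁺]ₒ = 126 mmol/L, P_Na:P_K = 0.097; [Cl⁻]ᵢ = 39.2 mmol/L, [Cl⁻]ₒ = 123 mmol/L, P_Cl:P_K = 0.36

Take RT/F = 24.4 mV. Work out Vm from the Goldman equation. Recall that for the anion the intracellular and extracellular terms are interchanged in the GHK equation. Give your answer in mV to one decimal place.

-40.4 mV

Vm = 24.4 · ln[(Σ P·[cation]ₒ + Σ P·[anion]ᵢ) / (Σ P·[cation]ᵢ + Σ P·[anion]ₒ)]
Numerator = 1×4.94 + 0.097×126 + 0.36×39.2 = 31.27
Denominator = 1×117 + 0.097×28.7 + 0.36×123 = 164.1
Vm = 24.4 · ln(0.19062) = 24.4 × (-1.6575) = -40.44 mV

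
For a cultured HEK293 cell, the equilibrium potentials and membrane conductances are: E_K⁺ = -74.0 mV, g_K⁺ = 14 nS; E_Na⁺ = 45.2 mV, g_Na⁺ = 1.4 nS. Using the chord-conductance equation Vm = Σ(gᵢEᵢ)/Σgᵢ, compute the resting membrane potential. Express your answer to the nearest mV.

-63 mV

Σ gᵢEᵢ = 14·(-74.0) + 1.4·(45.2) = -972.72
Σ gᵢ = 14 + 1.4 = 15.4
Vm = -972.72 / 15.4 = -63.16 mV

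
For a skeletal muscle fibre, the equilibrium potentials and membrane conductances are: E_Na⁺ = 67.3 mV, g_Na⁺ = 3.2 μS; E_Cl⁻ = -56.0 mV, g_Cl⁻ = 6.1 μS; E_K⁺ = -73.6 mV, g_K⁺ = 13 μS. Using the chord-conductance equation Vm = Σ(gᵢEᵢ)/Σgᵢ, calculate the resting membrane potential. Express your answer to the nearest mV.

Σ gᵢEᵢ = 3.2·(67.3) + 6.1·(-56.0) + 13·(-73.6) = -1083.04
Σ gᵢ = 3.2 + 6.1 + 13 = 22.3
Vm = -1083.04 / 22.3 = -48.57 mV

-49 mV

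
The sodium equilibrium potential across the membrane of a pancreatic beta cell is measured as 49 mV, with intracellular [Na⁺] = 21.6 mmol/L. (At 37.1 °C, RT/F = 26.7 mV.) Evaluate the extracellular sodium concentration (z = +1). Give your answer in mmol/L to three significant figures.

Nernst: E = (26.7/1) · ln([out]/[in]), so ln([out]/[in]) = 49.0 × 1 / 26.7 = 1.8352.
[out]/[in] = e^(1.8352) = 6.266.
[out] = 6.266 × 21.6 = 135.4 mmol/L.

135 mmol/L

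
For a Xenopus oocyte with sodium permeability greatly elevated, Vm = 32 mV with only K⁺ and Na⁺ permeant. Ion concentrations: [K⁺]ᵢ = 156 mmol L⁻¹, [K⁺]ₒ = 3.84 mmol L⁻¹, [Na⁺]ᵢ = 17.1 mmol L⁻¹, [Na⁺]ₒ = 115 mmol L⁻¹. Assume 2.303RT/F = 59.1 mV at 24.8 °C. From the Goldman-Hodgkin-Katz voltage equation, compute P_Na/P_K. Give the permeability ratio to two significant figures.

Let α = P_Na/P_K. GHK: Vm = 59.1·log₁₀[(Kₒ + α·Naₒ)/(Kᵢ + α·Naᵢ)].
10^(Vm/59.1) = 10^(32.0/59.1) = 3.479
So 3.479·(Kᵢ + α·Naᵢ) = Kₒ + α·Naₒ → α = (3.479·156.0 − 3.84) / (115.0 − 3.479·17.1)
α = (542.7 − 3.84) / (115.0 − 59.49) = 538.9/55.51 = 9.708

9.7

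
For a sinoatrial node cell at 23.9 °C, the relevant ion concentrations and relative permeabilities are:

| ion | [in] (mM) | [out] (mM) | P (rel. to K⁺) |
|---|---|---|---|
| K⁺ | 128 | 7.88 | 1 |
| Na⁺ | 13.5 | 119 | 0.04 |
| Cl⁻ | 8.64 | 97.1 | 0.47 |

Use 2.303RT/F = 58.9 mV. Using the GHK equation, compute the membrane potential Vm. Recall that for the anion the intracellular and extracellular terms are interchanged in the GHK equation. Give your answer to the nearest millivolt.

-60 mV

Vm = 58.9 · log₁₀[(Σ P·[cation]ₒ + Σ P·[anion]ᵢ) / (Σ P·[cation]ᵢ + Σ P·[anion]ₒ)]
Numerator = 1×7.88 + 0.04×119 + 0.47×8.64 = 16.7
Denominator = 1×128 + 0.04×13.5 + 0.47×97.1 = 174.2
Vm = 58.9 · log₁₀(0.095884) = 58.9 × (-1.0183) = -59.98 mV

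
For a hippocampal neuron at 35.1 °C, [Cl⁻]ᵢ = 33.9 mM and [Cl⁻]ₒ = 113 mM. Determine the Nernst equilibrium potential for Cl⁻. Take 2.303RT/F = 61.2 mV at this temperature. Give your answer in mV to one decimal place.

E = (61.2/z) · log₁₀([Cl⁻]_out/[Cl⁻]_in) with z = -1.
For an anion, dividing by z = -1 reverses the sign.
= (61.2/-1) · log₁₀(113/33.9) = -61.20 · log₁₀(3.333)
= -61.20 · (0.5229) = -32.00 mV

-32.0 mV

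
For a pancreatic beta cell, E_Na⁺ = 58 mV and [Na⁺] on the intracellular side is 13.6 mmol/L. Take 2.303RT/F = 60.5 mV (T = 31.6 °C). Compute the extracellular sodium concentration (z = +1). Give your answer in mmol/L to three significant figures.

124 mmol/L

Nernst: E = (60.5/1) · log₁₀([out]/[in]), so log₁₀([out]/[in]) = 58.0 × 1 / 60.5 = 0.9587.
[out]/[in] = 10^(0.9587) = 9.092.
[out] = 9.092 × 13.6 = 123.7 mmol/L.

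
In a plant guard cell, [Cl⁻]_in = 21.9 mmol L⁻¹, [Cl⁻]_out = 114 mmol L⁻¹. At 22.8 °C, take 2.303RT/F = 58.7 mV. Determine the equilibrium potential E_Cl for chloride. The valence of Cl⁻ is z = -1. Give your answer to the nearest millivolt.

E = (58.7/z) · log₁₀([Cl⁻]_out/[Cl⁻]_in) with z = -1.
For an anion, dividing by z = -1 reverses the sign.
= (58.7/-1) · log₁₀(114/21.9) = -58.70 · log₁₀(5.205)
= -58.70 · (0.7165) = -42.06 mV

-42 mV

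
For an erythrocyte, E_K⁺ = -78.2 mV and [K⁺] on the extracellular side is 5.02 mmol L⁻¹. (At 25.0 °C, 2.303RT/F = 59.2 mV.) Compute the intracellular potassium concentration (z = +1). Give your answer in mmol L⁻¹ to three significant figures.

Nernst: E = (59.2/1) · log₁₀([out]/[in]), so log₁₀([out]/[in]) = -78.2 × 1 / 59.2 = -1.3209.
[out]/[in] = 10^(-1.3209) = 0.04776.
[in] = 5.02 / 0.04776 = 105.1 mmol L⁻¹.

105 mmol L⁻¹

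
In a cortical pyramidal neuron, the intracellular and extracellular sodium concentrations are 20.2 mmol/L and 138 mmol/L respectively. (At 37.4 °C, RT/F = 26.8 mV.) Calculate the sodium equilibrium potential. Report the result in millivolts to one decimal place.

51.5 mV

E = (26.8/z) · ln([Na⁺]_out/[Na⁺]_in) with z = +1.
= (26.8/1) · ln(138/20.2) = 26.80 · ln(6.832)
= 26.80 · (1.9216) = 51.50 mV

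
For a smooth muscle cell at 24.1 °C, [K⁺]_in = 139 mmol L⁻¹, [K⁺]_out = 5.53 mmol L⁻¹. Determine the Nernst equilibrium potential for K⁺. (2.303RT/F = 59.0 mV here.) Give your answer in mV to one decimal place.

E = (59.0/z) · log₁₀([K⁺]_out/[K⁺]_in) with z = +1.
= (59.0/1) · log₁₀(5.53/139) = 59.00 · log₁₀(0.03978)
= 59.00 · (-1.4003) = -82.62 mV

-82.6 mV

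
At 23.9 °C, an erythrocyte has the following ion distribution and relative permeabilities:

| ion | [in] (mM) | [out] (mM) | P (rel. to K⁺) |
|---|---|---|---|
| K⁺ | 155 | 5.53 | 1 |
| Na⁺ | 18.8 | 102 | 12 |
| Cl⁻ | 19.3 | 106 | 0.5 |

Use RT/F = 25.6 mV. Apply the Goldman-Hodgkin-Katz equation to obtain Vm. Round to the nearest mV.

Vm = 25.6 · ln[(Σ P·[cation]ₒ + Σ P·[anion]ᵢ) / (Σ P·[cation]ᵢ + Σ P·[anion]ₒ)]
Numerator = 1×5.53 + 12×102 + 0.5×19.3 = 1239
Denominator = 1×155 + 12×18.8 + 0.5×106 = 433.6
Vm = 25.6 · ln(2.8579) = 25.6 × (1.0501) = 26.88 mV

27 mV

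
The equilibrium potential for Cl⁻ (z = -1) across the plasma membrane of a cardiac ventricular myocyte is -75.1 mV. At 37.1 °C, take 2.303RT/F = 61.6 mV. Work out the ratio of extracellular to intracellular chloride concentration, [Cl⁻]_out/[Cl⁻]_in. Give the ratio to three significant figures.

log₁₀([out]/[in]) = E·z/(61.6) = -75.1 × -1 / 61.6 = 1.2192
[out]/[in] = 10^(1.2192) = 16.56

16.6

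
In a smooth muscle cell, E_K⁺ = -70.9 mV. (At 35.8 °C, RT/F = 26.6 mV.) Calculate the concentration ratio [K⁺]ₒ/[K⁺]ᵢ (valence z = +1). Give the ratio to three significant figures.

0.0696

ln([out]/[in]) = E·z/(26.6) = -70.9 × 1 / 26.6 = -2.6654
[out]/[in] = e^(-2.6654) = 0.06957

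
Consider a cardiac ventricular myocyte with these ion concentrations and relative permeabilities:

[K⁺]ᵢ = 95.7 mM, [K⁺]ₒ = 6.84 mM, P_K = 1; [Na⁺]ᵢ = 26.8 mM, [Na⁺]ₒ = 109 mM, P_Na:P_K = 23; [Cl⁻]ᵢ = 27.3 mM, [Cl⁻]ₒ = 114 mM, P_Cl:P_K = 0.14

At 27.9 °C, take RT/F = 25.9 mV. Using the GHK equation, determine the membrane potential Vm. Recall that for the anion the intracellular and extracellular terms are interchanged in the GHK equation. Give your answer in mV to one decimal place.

32.1 mV

Vm = 25.9 · ln[(Σ P·[cation]ₒ + Σ P·[anion]ᵢ) / (Σ P·[cation]ᵢ + Σ P·[anion]ₒ)]
Numerator = 1×6.84 + 23×109 + 0.14×27.3 = 2518
Denominator = 1×95.7 + 23×26.8 + 0.14×114 = 728.1
Vm = 25.9 · ln(3.458) = 25.9 × (1.2407) = 32.13 mV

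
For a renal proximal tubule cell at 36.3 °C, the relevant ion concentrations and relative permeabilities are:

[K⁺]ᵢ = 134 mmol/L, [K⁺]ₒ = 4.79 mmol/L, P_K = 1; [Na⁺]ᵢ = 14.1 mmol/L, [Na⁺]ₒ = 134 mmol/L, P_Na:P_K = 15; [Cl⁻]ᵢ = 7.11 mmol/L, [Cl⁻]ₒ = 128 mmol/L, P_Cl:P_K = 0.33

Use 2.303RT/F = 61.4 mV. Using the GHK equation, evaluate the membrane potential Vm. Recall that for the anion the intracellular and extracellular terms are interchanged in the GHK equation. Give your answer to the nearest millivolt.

44 mV

Vm = 61.4 · log₁₀[(Σ P·[cation]ₒ + Σ P·[anion]ᵢ) / (Σ P·[cation]ᵢ + Σ P·[anion]ₒ)]
Numerator = 1×4.79 + 15×134 + 0.33×7.11 = 2017
Denominator = 1×134 + 15×14.1 + 0.33×128 = 387.7
Vm = 61.4 · log₁₀(5.2023) = 61.4 × (0.7162) = 43.97 mV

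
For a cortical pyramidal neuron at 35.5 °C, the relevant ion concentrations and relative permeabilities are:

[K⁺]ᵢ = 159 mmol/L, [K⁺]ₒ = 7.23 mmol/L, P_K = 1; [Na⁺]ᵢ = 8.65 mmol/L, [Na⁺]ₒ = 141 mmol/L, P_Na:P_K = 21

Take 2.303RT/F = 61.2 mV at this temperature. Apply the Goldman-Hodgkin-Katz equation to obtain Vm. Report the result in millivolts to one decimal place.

Vm = 61.2 · log₁₀[(Σ P·[cation]ₒ + Σ P·[anion]ᵢ) / (Σ P·[cation]ᵢ + Σ P·[anion]ₒ)]
Numerator = 1×7.23 + 21×141 = 2968
Denominator = 1×159 + 21×8.65 = 340.6
Vm = 61.2 · log₁₀(8.7134) = 61.2 × (0.9402) = 57.54 mV

57.5 mV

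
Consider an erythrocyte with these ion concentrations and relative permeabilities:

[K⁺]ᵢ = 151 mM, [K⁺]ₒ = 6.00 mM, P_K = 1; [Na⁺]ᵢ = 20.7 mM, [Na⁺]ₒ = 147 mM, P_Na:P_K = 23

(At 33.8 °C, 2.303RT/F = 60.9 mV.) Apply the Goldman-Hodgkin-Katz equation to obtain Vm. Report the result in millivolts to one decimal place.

44.6 mV

Vm = 60.9 · log₁₀[(Σ P·[cation]ₒ + Σ P·[anion]ᵢ) / (Σ P·[cation]ᵢ + Σ P·[anion]ₒ)]
Numerator = 1×6.00 + 23×147 = 3387
Denominator = 1×151 + 23×20.7 = 627.1
Vm = 60.9 · log₁₀(5.4011) = 60.9 × (0.7325) = 44.61 mV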